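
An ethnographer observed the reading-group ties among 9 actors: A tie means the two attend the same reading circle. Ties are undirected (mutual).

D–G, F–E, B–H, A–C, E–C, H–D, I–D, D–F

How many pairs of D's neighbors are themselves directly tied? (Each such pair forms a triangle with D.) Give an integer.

0

D's neighbors are F, G, H, and I, but none of them are tied to each other, so no triangle contains D.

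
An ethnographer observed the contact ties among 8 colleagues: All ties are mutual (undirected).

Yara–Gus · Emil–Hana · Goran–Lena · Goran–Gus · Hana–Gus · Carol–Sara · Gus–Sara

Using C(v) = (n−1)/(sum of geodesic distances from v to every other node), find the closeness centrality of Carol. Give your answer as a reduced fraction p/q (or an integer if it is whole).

7/20

Distances from Carol: Emil:4, Goran:3, Gus:2, Hana:3, Lena:4, Sara:1, Yara:3. Sum = 20.
n = 8, so closeness = 7/20.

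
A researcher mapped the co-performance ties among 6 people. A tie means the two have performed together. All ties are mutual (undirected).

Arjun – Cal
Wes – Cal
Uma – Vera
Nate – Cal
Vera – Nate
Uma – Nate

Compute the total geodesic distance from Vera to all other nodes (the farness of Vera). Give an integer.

Distances from Vera: Arjun:3, Cal:2, Nate:1, Uma:1, Wes:3.
Sum = 3 + 2 + 1 + 1 + 3 = 10.

10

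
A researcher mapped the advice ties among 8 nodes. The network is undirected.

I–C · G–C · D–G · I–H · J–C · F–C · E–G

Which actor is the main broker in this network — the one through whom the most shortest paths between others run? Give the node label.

Unnormalized betweenness of each node: C:17, D:0, E:0, F:0, G:11, H:0, I:6, J:0.
C has the largest value, 17, making it the main broker — the node through which the most shortest paths run.

C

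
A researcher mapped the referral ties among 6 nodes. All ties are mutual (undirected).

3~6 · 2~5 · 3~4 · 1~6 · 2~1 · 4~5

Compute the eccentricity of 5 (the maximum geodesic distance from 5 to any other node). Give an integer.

Distances from 5: 1:2, 2:1, 3:2, 4:1, 6:3.
The largest is 3 (to 6), so the eccentricity of 5 is 3.

3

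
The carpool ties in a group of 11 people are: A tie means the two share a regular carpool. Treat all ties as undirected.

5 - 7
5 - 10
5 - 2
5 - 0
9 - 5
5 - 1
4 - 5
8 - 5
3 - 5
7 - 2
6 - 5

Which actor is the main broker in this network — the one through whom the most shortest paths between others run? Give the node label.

5

Unnormalized betweenness of each node: 0:0, 1:0, 2:0, 3:0, 4:0, 5:44, 6:0, 7:0, 8:0, 9:0, 10:0.
5 has the largest value, 44, making it the main broker — the node through which the most shortest paths run.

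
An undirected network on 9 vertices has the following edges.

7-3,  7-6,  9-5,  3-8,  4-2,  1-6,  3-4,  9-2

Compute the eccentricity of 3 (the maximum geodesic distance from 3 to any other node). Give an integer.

4

Distances from 3: 1:3, 2:2, 4:1, 5:4, 6:2, 7:1, 8:1, 9:3.
The largest is 4 (to 5), so the eccentricity of 3 is 4.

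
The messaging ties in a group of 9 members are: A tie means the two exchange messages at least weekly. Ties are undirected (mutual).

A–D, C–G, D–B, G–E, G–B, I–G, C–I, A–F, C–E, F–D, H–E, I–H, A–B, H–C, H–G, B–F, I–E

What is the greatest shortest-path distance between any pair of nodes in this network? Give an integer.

Eccentricity of each node (its greatest distance to any other): A:3, B:2, C:3, D:3, E:3, F:3, G:2, H:3, I:3.
The maximum eccentricity is 3, realized for instance by the pair D–E via D – B – G – E. So the diameter is 3.

3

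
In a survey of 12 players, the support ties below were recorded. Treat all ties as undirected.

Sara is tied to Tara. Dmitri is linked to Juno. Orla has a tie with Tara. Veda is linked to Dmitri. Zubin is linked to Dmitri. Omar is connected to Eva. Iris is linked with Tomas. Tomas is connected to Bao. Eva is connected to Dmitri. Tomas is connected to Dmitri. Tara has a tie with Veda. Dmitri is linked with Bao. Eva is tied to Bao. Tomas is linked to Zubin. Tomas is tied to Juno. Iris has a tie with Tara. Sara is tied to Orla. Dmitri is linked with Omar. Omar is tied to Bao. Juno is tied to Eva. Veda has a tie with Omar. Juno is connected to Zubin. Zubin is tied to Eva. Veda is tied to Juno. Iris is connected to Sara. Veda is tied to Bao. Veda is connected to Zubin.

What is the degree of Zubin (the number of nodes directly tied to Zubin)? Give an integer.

Zubin is directly tied to Dmitri, Eva, Juno, Tomas, and Veda. That is 5 neighbors, so the degree of Zubin is 5.

5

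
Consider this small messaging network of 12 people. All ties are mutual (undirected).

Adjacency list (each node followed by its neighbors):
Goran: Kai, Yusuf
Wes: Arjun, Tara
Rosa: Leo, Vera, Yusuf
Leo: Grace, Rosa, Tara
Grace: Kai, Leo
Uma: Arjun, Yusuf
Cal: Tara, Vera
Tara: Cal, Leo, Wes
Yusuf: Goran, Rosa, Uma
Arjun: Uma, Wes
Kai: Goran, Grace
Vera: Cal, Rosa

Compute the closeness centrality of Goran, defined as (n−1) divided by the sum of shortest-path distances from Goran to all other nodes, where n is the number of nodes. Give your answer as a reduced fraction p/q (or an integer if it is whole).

11/29

Distances from Goran: Arjun:3, Cal:4, Grace:2, Kai:1, Leo:3, Rosa:2, Tara:4, Uma:2, Vera:3, Wes:4, Yusuf:1. Sum = 29.
n = 12, so closeness = 11/29.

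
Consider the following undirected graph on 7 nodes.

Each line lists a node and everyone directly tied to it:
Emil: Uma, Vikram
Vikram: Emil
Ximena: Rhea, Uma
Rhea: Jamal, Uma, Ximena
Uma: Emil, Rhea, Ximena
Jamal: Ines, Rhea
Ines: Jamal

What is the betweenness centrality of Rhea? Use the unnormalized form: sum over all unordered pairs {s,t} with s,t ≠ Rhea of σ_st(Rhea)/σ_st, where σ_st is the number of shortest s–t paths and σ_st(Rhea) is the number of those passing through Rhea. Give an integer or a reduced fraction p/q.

8

Pairs whose geodesics pass through Rhea — Ines–Uma: 1; Ines–Vikram: 1; Ines–Ximena: 1; Ines–Emil: 1; Uma–Jamal: 1; Vikram–Jamal: 1; Ximena–Jamal: 1; Jamal–Emil: 1.
All other pairs contribute 0.
Summing the contributions gives betweenness(Rhea) = 8.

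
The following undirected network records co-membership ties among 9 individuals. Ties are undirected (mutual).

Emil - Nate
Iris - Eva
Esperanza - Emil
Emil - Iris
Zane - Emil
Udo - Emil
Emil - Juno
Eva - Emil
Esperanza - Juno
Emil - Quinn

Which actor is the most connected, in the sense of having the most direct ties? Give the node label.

Degrees — Emil:8, Esperanza:2, Eva:2, Iris:2, Juno:2, Nate:1, Quinn:1, Udo:1, Zane:1.
The maximum is 8, attained only by Emil.

Emil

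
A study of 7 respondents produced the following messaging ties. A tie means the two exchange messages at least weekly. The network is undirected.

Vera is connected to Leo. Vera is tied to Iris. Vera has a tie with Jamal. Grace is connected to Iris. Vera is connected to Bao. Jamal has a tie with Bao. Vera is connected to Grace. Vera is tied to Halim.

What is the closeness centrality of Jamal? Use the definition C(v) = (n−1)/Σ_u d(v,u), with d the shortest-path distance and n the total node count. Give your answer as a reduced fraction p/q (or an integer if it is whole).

Distances from Jamal: Bao:1, Grace:2, Halim:2, Iris:2, Leo:2, Vera:1. Sum = 10.
n = 7, so closeness = 6/10 = 3/5.

3/5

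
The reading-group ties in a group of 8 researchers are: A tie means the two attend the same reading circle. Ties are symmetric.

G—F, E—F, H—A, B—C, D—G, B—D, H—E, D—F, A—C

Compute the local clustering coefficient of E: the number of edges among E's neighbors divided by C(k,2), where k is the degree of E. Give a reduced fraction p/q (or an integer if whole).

0

E's neighbors: F and H (k = 2).
Possible neighbor pairs: C(2,2) = 1. Edges among them: none → e = 0.
Clustering(E) = 0/1.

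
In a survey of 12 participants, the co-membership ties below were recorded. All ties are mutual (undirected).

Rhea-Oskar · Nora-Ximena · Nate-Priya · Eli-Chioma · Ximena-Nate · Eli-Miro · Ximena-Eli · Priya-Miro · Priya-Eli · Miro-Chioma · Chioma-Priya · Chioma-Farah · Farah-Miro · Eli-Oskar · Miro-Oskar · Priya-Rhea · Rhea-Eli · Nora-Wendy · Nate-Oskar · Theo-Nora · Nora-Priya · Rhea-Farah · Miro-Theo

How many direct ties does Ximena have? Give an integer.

Ximena is directly tied to Eli, Nate, and Nora. That is 3 neighbors, so the degree of Ximena is 3.

3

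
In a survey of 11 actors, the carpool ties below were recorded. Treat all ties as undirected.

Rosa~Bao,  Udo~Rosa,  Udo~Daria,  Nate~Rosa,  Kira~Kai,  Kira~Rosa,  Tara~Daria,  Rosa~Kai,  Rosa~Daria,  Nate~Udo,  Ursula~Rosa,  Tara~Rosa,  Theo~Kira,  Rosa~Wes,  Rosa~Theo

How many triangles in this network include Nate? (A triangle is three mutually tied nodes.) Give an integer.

1

Nate's neighbors: Rosa and Udo.
Neighbor pairs that are themselves tied: Nate–Rosa–Udo. Each forms one triangle with Nate, for 1 in total.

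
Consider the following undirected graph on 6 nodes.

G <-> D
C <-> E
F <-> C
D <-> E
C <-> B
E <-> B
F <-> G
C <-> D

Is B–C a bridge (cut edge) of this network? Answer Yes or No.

No

Even without that edge, B still reaches C via B – E – C, so the network stays connected. Not a bridge.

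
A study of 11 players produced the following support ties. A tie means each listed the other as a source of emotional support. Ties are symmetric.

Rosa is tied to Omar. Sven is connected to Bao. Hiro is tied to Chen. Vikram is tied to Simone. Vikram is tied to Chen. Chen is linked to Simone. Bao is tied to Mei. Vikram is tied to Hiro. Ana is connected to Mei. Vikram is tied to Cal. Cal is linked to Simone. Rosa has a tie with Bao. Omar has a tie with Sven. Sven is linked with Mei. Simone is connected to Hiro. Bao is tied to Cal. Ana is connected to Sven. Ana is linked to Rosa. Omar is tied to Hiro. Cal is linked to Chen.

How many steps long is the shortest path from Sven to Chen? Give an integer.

One shortest route is Sven – Bao – Cal – Chen, which uses 3 edges, and at distance 2 from Sven we only reach {Cal, Hiro, Rosa}, which does not include Chen. So d(Sven,Chen) = 3.

3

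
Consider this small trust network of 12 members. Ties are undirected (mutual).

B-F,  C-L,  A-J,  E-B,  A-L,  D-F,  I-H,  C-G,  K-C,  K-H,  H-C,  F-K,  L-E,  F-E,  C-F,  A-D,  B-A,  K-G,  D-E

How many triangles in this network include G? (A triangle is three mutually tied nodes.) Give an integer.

1

G's neighbors: C and K.
Neighbor pairs that are themselves tied: G–C–K. Each forms one triangle with G, for 1 in total.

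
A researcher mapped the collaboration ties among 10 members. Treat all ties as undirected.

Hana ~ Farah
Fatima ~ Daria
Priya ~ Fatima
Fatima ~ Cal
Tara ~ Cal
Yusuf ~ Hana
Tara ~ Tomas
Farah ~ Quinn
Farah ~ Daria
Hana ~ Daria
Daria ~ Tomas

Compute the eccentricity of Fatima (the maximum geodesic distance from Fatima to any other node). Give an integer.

3

Distances from Fatima: Cal:1, Daria:1, Farah:2, Hana:2, Priya:1, Quinn:3, Tara:2, Tomas:2, Yusuf:3.
The largest is 3 (to Yusuf and Quinn), so the eccentricity of Fatima is 3.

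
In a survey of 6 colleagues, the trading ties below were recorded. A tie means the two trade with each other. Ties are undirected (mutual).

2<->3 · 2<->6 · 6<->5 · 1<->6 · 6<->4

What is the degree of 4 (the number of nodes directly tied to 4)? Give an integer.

4 is directly tied to 6. That is 1 neighbor, so the degree of 4 is 1.

1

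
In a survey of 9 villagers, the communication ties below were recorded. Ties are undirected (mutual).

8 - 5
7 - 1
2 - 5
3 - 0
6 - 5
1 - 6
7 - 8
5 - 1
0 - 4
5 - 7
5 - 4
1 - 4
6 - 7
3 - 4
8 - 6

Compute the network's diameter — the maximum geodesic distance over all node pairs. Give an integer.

3

Eccentricity of each node (its greatest distance to any other): 0:3, 1:2, 2:3, 3:3, 4:2, 5:2, 6:3, 7:3, 8:3.
The maximum eccentricity is 3, realized for instance by the pair 3–7 via 3 – 4 – 1 – 7. So the diameter is 3.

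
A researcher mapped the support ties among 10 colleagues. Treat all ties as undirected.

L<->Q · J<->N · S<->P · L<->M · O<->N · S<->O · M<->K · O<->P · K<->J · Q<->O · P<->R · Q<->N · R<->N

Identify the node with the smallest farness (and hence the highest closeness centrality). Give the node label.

Farness (sum of distances to all others) for each node — J:19, K:23, L:20, M:24, N:15, O:16, P:21, Q:16, R:20, S:22.
The smallest farness is 15, for N, so N has the highest closeness.

N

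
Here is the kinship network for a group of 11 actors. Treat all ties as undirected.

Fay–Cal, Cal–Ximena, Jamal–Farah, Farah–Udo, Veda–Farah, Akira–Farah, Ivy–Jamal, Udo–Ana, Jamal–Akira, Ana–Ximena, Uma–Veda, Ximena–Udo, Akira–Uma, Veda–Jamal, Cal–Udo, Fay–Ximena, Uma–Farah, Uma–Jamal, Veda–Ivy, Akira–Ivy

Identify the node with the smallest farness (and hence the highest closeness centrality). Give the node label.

Farah

Farness (sum of distances to all others) for each node — Akira:21, Ana:24, Cal:23, Farah:16, Fay:30, Ivy:27, Jamal:20, Udo:17, Uma:21, Veda:21, Ximena:22.
The smallest farness is 16, for Farah, so Farah has the highest closeness.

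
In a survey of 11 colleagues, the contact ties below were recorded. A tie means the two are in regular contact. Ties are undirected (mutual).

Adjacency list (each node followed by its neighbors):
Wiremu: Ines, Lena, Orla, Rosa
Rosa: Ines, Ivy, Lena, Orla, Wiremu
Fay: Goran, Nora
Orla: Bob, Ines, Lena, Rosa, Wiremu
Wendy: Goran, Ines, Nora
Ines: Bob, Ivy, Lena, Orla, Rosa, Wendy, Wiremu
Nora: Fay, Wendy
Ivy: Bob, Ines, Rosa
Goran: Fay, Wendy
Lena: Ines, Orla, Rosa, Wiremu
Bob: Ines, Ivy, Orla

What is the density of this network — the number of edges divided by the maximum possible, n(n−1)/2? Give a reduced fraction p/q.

4/11

There are 20 edges and 11 nodes, so the maximum possible is C(11,2) = 55.
Density = 20/55 = 4/11.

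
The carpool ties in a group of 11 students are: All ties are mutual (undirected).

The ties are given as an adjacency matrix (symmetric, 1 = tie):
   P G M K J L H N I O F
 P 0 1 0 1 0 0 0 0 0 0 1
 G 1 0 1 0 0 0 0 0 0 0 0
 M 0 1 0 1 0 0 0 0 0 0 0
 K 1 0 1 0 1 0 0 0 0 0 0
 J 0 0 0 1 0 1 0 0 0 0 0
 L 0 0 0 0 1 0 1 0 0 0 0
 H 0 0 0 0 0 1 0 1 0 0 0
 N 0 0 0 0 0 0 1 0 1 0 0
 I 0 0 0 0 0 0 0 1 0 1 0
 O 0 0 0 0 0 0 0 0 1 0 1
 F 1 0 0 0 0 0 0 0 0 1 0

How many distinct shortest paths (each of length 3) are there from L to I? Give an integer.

1

The shortest distance is 3, and the only length-3 path is L–H–N–I. So there is exactly 1 shortest path.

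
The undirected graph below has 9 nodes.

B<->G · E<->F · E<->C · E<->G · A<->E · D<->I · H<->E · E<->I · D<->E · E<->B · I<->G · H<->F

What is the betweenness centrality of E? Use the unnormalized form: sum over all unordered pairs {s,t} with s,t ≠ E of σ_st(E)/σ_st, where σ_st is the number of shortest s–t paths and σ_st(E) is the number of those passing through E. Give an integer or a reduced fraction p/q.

23

Pairs whose geodesics pass through E — B–H: 1; B–F: 1; B–I: 1/2; B–A: 1; B–C: 1; B–D: 1; H–I: 1; H–A: 1; H–C: 1; H–D: 1; H–G: 1; F–I: 1; F–A: 1; F–C: 1 … (+10 more pairs).
All other pairs contribute 0.
Summing the contributions gives betweenness(E) = 23.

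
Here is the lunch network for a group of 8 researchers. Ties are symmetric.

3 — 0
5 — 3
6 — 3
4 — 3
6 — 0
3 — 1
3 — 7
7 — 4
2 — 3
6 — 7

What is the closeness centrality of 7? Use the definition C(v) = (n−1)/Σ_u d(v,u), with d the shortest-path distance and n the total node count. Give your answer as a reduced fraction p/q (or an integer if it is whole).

Distances from 7: 0:2, 1:2, 2:2, 3:1, 4:1, 5:2, 6:1. Sum = 11.
n = 8, so closeness = 7/11.

7/11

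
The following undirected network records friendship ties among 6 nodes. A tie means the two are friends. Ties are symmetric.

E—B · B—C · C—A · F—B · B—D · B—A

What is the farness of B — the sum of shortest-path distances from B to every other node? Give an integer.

5

Distances from B: A:1, C:1, D:1, E:1, F:1.
Sum = 1 + 1 + 1 + 1 + 1 = 5.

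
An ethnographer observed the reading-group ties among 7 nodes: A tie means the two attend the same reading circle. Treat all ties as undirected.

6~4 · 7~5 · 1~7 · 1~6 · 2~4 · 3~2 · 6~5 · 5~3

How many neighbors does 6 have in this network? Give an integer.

3

6 is directly tied to 1, 4, and 5. That is 3 neighbors, so the degree of 6 is 3.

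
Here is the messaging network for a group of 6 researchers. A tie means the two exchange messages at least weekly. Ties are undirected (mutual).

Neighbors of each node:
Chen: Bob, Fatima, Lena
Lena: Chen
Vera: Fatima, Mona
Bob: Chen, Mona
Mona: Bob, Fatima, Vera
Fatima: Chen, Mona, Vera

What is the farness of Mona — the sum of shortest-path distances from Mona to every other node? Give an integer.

8

Distances from Mona: Bob:1, Chen:2, Fatima:1, Lena:3, Vera:1.
Sum = 1 + 2 + 1 + 3 + 1 = 8.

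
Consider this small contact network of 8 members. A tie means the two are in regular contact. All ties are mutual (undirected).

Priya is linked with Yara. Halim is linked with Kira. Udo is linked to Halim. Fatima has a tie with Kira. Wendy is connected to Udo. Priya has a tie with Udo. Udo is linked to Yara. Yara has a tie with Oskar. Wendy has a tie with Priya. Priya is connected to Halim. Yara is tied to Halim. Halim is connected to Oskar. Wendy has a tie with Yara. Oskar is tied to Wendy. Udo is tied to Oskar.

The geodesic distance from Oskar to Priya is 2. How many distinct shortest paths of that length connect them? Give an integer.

4

The shortest distance is 2. The length-2 paths are: Oskar–Yara–Priya; Oskar–Udo–Priya; Oskar–Wendy–Priya; Oskar–Halim–Priya.
That gives 4 distinct shortest paths.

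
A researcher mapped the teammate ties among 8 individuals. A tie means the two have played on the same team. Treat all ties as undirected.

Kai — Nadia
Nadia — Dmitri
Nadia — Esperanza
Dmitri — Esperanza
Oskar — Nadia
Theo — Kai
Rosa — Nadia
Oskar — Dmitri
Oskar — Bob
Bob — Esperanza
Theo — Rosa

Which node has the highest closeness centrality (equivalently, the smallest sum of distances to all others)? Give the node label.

Farness (sum of distances to all others) for each node — Bob:16, Dmitri:12, Esperanza:12, Kai:13, Nadia:9, Oskar:12, Rosa:13, Theo:17.
The smallest farness is 9, for Nadia, so Nadia has the highest closeness.

Nadia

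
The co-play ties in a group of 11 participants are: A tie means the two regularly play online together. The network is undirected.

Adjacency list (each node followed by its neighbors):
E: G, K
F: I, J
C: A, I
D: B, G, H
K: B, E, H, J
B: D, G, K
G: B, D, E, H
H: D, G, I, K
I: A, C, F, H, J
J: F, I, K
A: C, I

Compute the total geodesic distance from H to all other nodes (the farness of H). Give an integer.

16

Distances from H: A:2, B:2, C:2, D:1, E:2, F:2, G:1, I:1, J:2, K:1.
Sum = 2 + 2 + 2 + 1 + 2 + 2 + 1 + 1 + 2 + 1 = 16.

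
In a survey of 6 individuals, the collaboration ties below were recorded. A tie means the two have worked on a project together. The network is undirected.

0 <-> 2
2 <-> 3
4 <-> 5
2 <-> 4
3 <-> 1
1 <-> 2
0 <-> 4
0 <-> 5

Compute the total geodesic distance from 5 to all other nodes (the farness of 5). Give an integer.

Distances from 5: 0:1, 1:3, 2:2, 3:3, 4:1.
Sum = 1 + 3 + 2 + 3 + 1 = 10.

10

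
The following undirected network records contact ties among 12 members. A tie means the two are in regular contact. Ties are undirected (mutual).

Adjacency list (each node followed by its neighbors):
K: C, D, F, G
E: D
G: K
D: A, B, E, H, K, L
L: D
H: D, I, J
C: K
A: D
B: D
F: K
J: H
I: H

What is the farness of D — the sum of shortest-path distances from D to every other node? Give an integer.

16

Distances from D: A:1, B:1, C:2, E:1, F:2, G:2, H:1, I:2, J:2, K:1, L:1.
Sum = 1 + 1 + 2 + 1 + 2 + 2 + 1 + 2 + 2 + 1 + 1 = 16.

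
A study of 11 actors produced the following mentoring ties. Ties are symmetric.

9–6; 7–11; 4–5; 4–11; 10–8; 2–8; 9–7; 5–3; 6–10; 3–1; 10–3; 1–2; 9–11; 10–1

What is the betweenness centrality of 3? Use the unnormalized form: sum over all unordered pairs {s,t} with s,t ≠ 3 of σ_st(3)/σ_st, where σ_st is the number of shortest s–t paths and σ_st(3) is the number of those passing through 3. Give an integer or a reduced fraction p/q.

59/6

Pairs whose geodesics pass through 3 — 11–1: 1/2; 11–2: 1/3; 4–1: 1; 4–2: 1; 4–8: 1; 4–10: 1; 5–1: 1; 5–2: 1; 5–8: 1; 5–10: 1; 5–6: 1.
All other pairs contribute 0.
Summing the contributions gives betweenness(3) = 59/6.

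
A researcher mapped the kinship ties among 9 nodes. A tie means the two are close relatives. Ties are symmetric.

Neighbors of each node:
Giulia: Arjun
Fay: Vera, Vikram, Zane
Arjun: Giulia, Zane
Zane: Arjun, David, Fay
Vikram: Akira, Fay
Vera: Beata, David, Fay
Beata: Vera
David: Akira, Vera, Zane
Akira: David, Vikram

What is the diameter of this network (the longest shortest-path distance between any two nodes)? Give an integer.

5

Eccentricity of each node (its greatest distance to any other): Akira:4, Arjun:4, Beata:5, David:3, Fay:3, Giulia:5, Vera:4, Vikram:4, Zane:3.
The maximum eccentricity is 5, realized for instance by the pair Beata–Giulia via Beata – Vera – David – Zane – Arjun – Giulia. So the diameter is 5.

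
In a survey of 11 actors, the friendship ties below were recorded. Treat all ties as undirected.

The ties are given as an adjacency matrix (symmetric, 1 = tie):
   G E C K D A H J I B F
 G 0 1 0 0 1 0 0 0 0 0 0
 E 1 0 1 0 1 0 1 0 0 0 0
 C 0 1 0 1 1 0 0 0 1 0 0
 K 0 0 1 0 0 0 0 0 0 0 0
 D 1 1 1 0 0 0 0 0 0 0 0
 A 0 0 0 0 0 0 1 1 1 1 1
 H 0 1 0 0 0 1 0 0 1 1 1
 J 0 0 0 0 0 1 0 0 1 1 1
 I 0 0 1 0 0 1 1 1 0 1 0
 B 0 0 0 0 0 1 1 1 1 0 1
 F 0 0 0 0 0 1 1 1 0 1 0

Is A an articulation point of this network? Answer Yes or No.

No

Even without A, every remaining node can still reach every other (the residual graph is connected), so A is not a cut vertex.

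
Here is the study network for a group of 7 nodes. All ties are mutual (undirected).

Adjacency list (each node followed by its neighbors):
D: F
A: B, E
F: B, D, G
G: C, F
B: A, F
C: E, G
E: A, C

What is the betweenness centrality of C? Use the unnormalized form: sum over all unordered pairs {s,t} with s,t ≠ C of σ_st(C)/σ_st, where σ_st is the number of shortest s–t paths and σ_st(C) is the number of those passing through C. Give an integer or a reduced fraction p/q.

Pairs whose geodesics pass through C — A–G: 1/2; G–E: 1; D–E: 1/2; F–E: 1/2.
All other pairs contribute 0.
Summing the contributions gives betweenness(C) = 5/2.

5/2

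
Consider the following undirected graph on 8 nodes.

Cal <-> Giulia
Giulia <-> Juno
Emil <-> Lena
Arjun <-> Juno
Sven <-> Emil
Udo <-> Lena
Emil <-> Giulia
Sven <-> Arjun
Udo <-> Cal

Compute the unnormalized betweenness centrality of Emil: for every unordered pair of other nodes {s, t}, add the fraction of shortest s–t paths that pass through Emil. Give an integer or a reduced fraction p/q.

Pairs whose geodesics pass through Emil — Cal–Sven: 1; Udo–Sven: 1; Udo–Arjun: 1/2; Lena–Sven: 1; Lena–Arjun: 1; Lena–Juno: 1; Lena–Giulia: 1; Sven–Giulia: 1.
All other pairs contribute 0.
Summing the contributions gives betweenness(Emil) = 15/2.

15/2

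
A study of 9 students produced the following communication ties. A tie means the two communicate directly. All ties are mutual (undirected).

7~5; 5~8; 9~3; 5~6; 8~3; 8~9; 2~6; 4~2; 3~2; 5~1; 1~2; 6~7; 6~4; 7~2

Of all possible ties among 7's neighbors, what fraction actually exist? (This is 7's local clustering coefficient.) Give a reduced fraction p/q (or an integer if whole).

2/3

7's neighbors: 2, 5, and 6 (k = 3).
Possible neighbor pairs: C(3,2) = 3. Edges among them: 2–6, 5–6 → e = 2.
Clustering(7) = 2/3.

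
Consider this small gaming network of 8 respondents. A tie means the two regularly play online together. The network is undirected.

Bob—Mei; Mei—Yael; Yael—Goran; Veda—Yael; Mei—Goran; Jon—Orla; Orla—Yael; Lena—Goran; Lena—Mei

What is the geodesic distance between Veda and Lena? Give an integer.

3

One shortest route is Veda – Yael – Mei – Lena, which uses 3 edges, and at distance 2 from Veda we only reach {Goran, Mei, Orla}, which does not include Lena. So d(Veda,Lena) = 3.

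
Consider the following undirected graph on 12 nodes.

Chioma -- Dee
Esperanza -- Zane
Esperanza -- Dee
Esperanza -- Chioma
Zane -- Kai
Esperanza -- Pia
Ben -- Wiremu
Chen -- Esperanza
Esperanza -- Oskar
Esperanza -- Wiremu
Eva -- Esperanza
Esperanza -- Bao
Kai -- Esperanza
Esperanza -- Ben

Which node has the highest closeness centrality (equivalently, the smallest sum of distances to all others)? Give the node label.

Esperanza

Farness (sum of distances to all others) for each node — Bao:21, Ben:20, Chen:21, Chioma:20, Dee:20, Esperanza:11, Eva:21, Kai:20, Oskar:21, Pia:21, Wiremu:20, Zane:20.
The smallest farness is 11, for Esperanza, so Esperanza has the highest closeness.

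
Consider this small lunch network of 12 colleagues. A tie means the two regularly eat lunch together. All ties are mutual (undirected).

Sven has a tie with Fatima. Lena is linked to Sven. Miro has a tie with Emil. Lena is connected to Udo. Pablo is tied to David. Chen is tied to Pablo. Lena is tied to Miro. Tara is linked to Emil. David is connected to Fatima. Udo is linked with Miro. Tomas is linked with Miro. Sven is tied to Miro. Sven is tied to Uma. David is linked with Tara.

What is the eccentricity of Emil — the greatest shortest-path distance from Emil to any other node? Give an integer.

Distances from Emil: Chen:4, David:2, Fatima:3, Lena:2, Miro:1, Pablo:3, Sven:2, Tara:1, Tomas:2, Udo:2, Uma:3.
The largest is 4 (to Chen), so the eccentricity of Emil is 4.

4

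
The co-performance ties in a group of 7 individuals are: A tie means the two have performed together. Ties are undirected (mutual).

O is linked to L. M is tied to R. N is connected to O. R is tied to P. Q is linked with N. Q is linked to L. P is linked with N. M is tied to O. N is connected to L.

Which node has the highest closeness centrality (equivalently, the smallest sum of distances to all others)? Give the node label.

Farness (sum of distances to all others) for each node — L:10, M:11, N:8, O:9, P:10, Q:12, R:12.
The smallest farness is 8, for N, so N has the highest closeness.

N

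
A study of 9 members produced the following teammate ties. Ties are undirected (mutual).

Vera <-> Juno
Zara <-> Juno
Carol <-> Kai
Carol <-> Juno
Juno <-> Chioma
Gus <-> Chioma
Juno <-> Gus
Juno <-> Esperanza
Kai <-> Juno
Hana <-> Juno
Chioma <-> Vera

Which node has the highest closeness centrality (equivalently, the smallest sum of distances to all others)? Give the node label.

Farness (sum of distances to all others) for each node — Carol:14, Chioma:13, Esperanza:15, Gus:14, Hana:15, Juno:8, Kai:14, Vera:14, Zara:15.
The smallest farness is 8, for Juno, so Juno has the highest closeness.

Juno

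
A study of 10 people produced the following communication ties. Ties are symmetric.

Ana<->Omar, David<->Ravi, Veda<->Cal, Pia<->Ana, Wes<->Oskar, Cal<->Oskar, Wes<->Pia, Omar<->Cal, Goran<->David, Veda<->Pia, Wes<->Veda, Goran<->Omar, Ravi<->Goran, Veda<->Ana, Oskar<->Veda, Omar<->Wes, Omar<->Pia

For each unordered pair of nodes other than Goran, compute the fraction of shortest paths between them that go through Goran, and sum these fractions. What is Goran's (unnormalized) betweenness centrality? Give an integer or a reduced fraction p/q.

14

Pairs whose geodesics pass through Goran — Ravi–Pia: 1; Ravi–Wes: 1; Ravi–Omar: 1; Ravi–Ana: 1; Ravi–Oskar: 2/2; Ravi–Cal: 1; Ravi–Veda: 4/4; David–Pia: 1; David–Wes: 1; David–Omar: 1; David–Ana: 1; David–Oskar: 2/2; David–Cal: 1; David–Veda: 4/4.
All other pairs contribute 0.
Summing the contributions gives betweenness(Goran) = 14.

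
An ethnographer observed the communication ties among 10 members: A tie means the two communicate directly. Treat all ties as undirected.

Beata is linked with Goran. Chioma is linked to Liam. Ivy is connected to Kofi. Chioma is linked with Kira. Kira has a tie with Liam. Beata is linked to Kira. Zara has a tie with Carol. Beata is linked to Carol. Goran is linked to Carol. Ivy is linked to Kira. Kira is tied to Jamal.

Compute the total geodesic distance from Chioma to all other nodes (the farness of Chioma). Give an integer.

21

Distances from Chioma: Beata:2, Carol:3, Goran:3, Ivy:2, Jamal:2, Kira:1, Kofi:3, Liam:1, Zara:4.
Sum = 2 + 3 + 3 + 2 + 2 + 1 + 3 + 1 + 4 = 21.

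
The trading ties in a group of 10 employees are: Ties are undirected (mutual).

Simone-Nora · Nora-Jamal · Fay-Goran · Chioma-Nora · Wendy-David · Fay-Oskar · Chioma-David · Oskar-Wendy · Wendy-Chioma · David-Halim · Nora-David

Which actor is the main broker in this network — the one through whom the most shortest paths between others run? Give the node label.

Unnormalized betweenness of each node: Chioma:6, David:14, Fay:8, Goran:0, Halim:0, Jamal:0, Nora:15, Oskar:14, Simone:0, Wendy:18.
Wendy has the largest value, 18, making it the main broker — the node through which the most shortest paths run.

Wendy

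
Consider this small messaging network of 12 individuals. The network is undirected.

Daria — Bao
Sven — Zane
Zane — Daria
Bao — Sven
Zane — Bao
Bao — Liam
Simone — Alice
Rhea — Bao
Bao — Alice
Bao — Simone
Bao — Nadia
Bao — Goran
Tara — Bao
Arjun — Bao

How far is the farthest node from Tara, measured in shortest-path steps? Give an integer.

2

Distances from Tara: Alice:2, Arjun:2, Bao:1, Daria:2, Goran:2, Liam:2, Nadia:2, Rhea:2, Simone:2, Sven:2, Zane:2.
The largest is 2 (to Alice, Sven, Goran, Nadia, Rhea, Daria, Liam, Simone, Arjun, and Zane), so the eccentricity of Tara is 2.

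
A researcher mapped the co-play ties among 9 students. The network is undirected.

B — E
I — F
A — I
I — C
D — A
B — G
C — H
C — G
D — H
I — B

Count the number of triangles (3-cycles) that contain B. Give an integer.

B's neighbors are E, G, and I, but none of them are tied to each other, so no triangle contains B.

0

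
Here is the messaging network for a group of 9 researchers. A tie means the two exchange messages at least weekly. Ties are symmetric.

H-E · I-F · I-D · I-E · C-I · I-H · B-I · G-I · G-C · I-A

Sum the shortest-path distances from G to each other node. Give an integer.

Distances from G: A:2, B:2, C:1, D:2, E:2, F:2, H:2, I:1.
Sum = 2 + 2 + 1 + 2 + 2 + 2 + 2 + 1 = 14.

14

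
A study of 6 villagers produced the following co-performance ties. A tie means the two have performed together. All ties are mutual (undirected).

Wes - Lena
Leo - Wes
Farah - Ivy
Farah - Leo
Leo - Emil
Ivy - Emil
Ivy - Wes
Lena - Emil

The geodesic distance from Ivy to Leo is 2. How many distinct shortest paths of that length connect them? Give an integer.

The shortest distance is 2. The length-2 paths are: Ivy–Farah–Leo; Ivy–Emil–Leo; Ivy–Wes–Leo.
That gives 3 distinct shortest paths.

3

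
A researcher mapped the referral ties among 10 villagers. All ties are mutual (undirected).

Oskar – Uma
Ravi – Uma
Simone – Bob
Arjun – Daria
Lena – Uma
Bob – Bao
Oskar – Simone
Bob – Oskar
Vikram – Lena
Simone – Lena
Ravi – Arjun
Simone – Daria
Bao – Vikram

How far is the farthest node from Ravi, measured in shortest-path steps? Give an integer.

Distances from Ravi: Arjun:1, Bao:4, Bob:3, Daria:2, Lena:2, Oskar:2, Simone:3, Uma:1, Vikram:3.
The largest is 4 (to Bao), so the eccentricity of Ravi is 4.

4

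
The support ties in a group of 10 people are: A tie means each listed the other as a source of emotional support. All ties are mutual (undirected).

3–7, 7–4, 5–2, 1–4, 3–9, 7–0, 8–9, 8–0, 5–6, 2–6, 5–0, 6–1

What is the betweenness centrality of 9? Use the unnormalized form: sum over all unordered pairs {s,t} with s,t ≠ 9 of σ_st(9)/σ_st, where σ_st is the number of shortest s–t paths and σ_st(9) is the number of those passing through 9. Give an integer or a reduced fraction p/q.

1

Pairs whose geodesics pass through 9 — 3–8: 1.
All other pairs contribute 0.
Summing the contributions gives betweenness(9) = 1.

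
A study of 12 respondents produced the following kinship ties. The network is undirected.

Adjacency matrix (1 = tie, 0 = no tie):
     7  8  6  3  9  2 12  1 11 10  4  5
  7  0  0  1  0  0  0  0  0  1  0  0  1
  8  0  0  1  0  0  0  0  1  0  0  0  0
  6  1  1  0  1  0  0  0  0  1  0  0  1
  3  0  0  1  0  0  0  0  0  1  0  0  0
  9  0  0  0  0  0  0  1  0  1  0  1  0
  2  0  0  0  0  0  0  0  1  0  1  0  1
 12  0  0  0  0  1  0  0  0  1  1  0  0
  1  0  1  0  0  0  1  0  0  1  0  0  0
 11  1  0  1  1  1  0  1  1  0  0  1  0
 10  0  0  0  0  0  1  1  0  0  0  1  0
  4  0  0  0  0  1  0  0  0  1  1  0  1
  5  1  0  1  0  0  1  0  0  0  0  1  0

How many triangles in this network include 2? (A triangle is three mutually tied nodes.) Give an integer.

0

2's neighbors are 1, 5, and 10, but none of them are tied to each other, so no triangle contains 2.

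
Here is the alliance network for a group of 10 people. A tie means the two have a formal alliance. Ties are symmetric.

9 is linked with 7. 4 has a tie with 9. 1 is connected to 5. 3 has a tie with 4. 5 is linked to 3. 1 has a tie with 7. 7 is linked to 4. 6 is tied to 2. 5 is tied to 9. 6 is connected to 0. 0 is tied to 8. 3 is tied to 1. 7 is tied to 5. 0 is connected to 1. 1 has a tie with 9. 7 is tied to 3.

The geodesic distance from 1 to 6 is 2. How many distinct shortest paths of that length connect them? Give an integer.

The shortest distance is 2, and the only length-2 path is 1–0–6. So there is exactly 1 shortest path.

1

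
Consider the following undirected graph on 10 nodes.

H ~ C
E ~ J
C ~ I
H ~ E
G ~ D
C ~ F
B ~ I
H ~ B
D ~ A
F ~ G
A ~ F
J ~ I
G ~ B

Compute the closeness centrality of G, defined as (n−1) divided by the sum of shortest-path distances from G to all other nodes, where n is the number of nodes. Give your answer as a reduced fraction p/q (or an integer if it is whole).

Distances from G: A:2, B:1, C:2, D:1, E:3, F:1, H:2, I:2, J:3. Sum = 17.
n = 10, so closeness = 9/17.

9/17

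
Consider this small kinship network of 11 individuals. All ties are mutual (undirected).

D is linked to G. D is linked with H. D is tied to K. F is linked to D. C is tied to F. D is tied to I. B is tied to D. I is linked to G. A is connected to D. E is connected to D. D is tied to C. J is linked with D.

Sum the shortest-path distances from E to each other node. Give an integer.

Distances from E: A:2, B:2, C:2, D:1, F:2, G:2, H:2, I:2, J:2, K:2.
Sum = 2 + 2 + 2 + 1 + 2 + 2 + 2 + 2 + 2 + 2 = 19.

19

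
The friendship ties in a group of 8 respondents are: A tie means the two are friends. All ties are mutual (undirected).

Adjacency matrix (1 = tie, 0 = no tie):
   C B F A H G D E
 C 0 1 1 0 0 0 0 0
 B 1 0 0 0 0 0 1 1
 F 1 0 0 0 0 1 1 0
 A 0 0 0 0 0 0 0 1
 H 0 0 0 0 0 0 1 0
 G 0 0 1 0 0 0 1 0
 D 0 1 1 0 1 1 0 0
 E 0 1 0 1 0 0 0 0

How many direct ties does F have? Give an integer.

3

F is directly tied to C, D, and G. That is 3 neighbors, so the degree of F is 3.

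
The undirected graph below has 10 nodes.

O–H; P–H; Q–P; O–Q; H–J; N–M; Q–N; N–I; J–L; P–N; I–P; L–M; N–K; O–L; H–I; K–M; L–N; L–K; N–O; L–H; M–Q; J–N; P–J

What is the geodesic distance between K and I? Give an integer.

2

One shortest route is K – N – I, which uses 2 edges, and K and I are not directly tied, so nothing shorter exists. So d(K,I) = 2.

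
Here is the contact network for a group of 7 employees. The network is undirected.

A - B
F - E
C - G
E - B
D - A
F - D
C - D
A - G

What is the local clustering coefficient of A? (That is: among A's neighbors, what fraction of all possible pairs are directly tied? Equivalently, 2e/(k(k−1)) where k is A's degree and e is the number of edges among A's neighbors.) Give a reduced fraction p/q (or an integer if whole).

0

A's neighbors: B, D, and G (k = 3).
Possible neighbor pairs: C(3,2) = 3. Edges among them: none → e = 0.
Clustering(A) = 0/3 = 0.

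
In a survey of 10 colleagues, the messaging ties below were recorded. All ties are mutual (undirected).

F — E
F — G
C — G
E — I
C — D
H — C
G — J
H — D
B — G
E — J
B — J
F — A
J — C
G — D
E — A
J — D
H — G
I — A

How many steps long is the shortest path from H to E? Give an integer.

3

One shortest route is H – G – F – E, which uses 3 edges, and at distance 2 from H we only reach {B, F, J}, which does not include E. So d(H,E) = 3.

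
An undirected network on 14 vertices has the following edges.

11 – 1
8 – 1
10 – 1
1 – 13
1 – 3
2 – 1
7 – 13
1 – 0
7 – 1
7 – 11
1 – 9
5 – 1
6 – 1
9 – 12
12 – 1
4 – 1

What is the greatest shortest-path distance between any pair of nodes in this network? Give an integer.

Eccentricity of each node (its greatest distance to any other): 0:2, 1:1, 2:2, 3:2, 4:2, 5:2, 6:2, 7:2, 8:2, 9:2, 10:2, 11:2, 12:2, 13:2.
The maximum eccentricity is 2, realized for instance by the pair 5–9 via 5 – 1 – 9. So the diameter is 2.

2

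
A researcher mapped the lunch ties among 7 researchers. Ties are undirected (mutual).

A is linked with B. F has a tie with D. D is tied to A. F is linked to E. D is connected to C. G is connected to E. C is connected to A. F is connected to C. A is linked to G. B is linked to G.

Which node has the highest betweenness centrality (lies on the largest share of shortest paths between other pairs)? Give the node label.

Unnormalized betweenness of each node: A:14/3, B:0, C:5/6, D:5/6, E:4/3, F:2, G:7/3.
A has the largest value, 14/3, making it the main broker — the node through which the most shortest paths run.

A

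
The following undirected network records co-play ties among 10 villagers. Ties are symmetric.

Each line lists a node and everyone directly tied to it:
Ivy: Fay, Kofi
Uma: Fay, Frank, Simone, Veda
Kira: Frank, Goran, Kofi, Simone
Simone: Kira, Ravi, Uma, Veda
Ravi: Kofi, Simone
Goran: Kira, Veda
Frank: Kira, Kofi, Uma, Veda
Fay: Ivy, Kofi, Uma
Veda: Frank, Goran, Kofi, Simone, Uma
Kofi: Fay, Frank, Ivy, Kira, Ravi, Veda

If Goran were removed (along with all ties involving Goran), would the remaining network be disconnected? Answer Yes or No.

No

Even without Goran, every remaining node can still reach every other (the residual graph is connected), so Goran is not a cut vertex.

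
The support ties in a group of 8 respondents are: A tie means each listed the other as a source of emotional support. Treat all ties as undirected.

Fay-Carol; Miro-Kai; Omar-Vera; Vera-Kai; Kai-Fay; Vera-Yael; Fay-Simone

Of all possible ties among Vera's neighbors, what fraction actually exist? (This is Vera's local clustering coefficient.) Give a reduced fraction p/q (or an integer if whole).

Vera's neighbors: Kai, Omar, and Yael (k = 3).
Possible neighbor pairs: C(3,2) = 3. Edges among them: none → e = 0.
Clustering(Vera) = 0/3 = 0.

0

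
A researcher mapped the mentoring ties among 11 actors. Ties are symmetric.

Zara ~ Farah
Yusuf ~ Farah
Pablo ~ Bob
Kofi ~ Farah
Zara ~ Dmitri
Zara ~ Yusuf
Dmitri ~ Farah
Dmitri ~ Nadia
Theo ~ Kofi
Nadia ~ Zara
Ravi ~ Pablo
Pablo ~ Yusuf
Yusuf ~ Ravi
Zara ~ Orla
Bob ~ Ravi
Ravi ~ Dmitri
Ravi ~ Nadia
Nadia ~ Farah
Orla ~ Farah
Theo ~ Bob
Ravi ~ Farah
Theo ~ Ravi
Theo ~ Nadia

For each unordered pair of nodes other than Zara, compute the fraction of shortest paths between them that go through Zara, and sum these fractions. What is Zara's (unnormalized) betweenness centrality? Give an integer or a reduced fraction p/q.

Pairs whose geodesics pass through Zara — Nadia–Orla: 1/2; Nadia–Yusuf: 1/3; Pablo–Orla: 1/3; Dmitri–Orla: 1/2; Dmitri–Yusuf: 1/3; Orla–Theo: 1/4; Orla–Yusuf: 1/2.
All other pairs contribute 0.
Summing the contributions gives betweenness(Zara) = 11/4.

11/4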